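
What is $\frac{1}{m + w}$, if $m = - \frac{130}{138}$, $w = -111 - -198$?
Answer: $\frac{69}{5938} \approx 0.01162$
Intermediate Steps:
$w = 87$ ($w = -111 + 198 = 87$)
$m = - \frac{65}{69}$ ($m = \left(-130\right) \frac{1}{138} = - \frac{65}{69} \approx -0.94203$)
$\frac{1}{m + w} = \frac{1}{- \frac{65}{69} + 87} = \frac{1}{\frac{5938}{69}} = \frac{69}{5938}$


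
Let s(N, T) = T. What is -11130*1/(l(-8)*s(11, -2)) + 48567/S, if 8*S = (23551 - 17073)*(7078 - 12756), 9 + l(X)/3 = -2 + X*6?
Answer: -17063422361/542535739 ≈ -31.451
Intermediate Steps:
l(X) = -33 + 18*X (l(X) = -27 + 3*(-2 + X*6) = -27 + 3*(-2 + 6*X) = -27 + (-6 + 18*X) = -33 + 18*X)
S = -9195521/2 (S = ((23551 - 17073)*(7078 - 12756))/8 = (6478*(-5678))/8 = (⅛)*(-36782084) = -9195521/2 ≈ -4.5978e+6)
-11130*1/(l(-8)*s(11, -2)) + 48567/S = -11130*(-1/(2*(-33 + 18*(-8)))) + 48567/(-9195521/2) = -11130*(-1/(2*(-33 - 144))) + 48567*(-2/9195521) = -11130/((-2*(-177))) - 97134/9195521 = -11130/354 - 97134/9195521 = -11130*1/354 - 97134/9195521 = -1855/59 - 97134/9195521 = -17063422361/542535739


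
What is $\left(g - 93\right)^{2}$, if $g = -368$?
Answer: $212521$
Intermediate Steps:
$\left(g - 93\right)^{2} = \left(-368 - 93\right)^{2} = \left(-461\right)^{2} = 212521$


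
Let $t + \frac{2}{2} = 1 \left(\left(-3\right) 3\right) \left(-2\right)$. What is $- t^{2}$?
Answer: $-289$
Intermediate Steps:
$t = 17$ ($t = -1 + 1 \left(\left(-3\right) 3\right) \left(-2\right) = -1 + 1 \left(-9\right) \left(-2\right) = -1 - -18 = -1 + 18 = 17$)
$- t^{2} = - 17^{2} = \left(-1\right) 289 = -289$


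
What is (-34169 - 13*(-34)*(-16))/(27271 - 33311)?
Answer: 41241/6040 ≈ 6.8280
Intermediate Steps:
(-34169 - 13*(-34)*(-16))/(27271 - 33311) = (-34169 + 442*(-16))/(-6040) = (-34169 - 7072)*(-1/6040) = -41241*(-1/6040) = 41241/6040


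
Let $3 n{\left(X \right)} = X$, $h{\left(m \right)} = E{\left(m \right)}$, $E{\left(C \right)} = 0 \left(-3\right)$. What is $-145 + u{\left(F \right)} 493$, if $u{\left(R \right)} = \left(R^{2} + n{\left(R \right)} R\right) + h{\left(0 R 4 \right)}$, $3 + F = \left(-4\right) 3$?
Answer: $147755$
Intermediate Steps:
$E{\left(C \right)} = 0$
$h{\left(m \right)} = 0$
$F = -15$ ($F = -3 - 12 = -15$)
$n{\left(X \right)} = \frac{X}{3}$
$u{\left(R \right)} = \frac{4 R^{2}}{3}$ ($u{\left(R \right)} = \left(R^{2} + \frac{R}{3} R\right) + 0 = \left(R^{2} + \frac{R^{2}}{3}\right) + 0 = \frac{4 R^{2}}{3} + 0 = \frac{4 R^{2}}{3}$)
$-145 + u{\left(F \right)} 493 = -145 + \frac{4 \left(-15\right)^{2}}{3} \cdot 493 = -145 + \frac{4}{3} \cdot 225 \cdot 493 = -145 + 300 \cdot 493 = -145 + 147900 = 147755$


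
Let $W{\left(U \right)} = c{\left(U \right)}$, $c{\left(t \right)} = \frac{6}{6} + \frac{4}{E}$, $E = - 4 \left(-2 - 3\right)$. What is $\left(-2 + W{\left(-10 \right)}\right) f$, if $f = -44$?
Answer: $\frac{176}{5} \approx 35.2$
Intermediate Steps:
$E = 20$ ($E = \left(-4\right) \left(-5\right) = 20$)
$c{\left(t \right)} = \frac{6}{5}$ ($c{\left(t \right)} = \frac{6}{6} + \frac{4}{20} = 6 \cdot \frac{1}{6} + 4 \cdot \frac{1}{20} = 1 + \frac{1}{5} = \frac{6}{5}$)
$W{\left(U \right)} = \frac{6}{5}$
$\left(-2 + W{\left(-10 \right)}\right) f = \left(-2 + \frac{6}{5}\right) \left(-44\right) = \left(- \frac{4}{5}\right) \left(-44\right) = \frac{176}{5}$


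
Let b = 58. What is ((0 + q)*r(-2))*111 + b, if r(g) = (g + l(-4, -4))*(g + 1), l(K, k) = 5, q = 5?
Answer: -1607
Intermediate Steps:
r(g) = (1 + g)*(5 + g) (r(g) = (g + 5)*(g + 1) = (5 + g)*(1 + g) = (1 + g)*(5 + g))
((0 + q)*r(-2))*111 + b = ((0 + 5)*(5 + (-2)**2 + 6*(-2)))*111 + 58 = (5*(5 + 4 - 12))*111 + 58 = (5*(-3))*111 + 58 = -15*111 + 58 = -1665 + 58 = -1607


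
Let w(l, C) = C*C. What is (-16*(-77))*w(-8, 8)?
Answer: 78848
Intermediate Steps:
w(l, C) = C**2
(-16*(-77))*w(-8, 8) = -16*(-77)*8**2 = 1232*64 = 78848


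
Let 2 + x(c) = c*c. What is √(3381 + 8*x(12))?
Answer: √4517 ≈ 67.209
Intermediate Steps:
x(c) = -2 + c² (x(c) = -2 + c*c = -2 + c²)
√(3381 + 8*x(12)) = √(3381 + 8*(-2 + 12²)) = √(3381 + 8*(-2 + 144)) = √(3381 + 8*142) = √(3381 + 1136) = √4517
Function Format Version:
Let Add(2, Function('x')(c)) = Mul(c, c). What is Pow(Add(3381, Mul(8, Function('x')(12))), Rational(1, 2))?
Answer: Pow(4517, Rational(1, 2)) ≈ 67.209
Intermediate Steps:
Function('x')(c) = Add(-2, Pow(c, 2)) (Function('x')(c) = Add(-2, Mul(c, c)) = Add(-2, Pow(c, 2)))
Pow(Add(3381, Mul(8, Function('x')(12))), Rational(1, 2)) = Pow(Add(3381, Mul(8, Add(-2, Pow(12, 2)))), Rational(1, 2)) = Pow(Add(3381, Mul(8, Add(-2, 144))), Rational(1, 2)) = Pow(Add(3381, Mul(8, 142)), Rational(1, 2)) = Pow(Add(3381, 1136), Rational(1, 2)) = Pow(4517, Rational(1, 2))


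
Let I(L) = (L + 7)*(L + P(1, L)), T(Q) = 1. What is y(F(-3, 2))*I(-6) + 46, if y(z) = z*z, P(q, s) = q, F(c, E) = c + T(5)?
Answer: 26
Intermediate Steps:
F(c, E) = 1 + c (F(c, E) = c + 1 = 1 + c)
y(z) = z**2
I(L) = (1 + L)*(7 + L) (I(L) = (L + 7)*(L + 1) = (7 + L)*(1 + L) = (1 + L)*(7 + L))
y(F(-3, 2))*I(-6) + 46 = (1 - 3)**2*(7 + (-6)**2 + 8*(-6)) + 46 = (-2)**2*(7 + 36 - 48) + 46 = 4*(-5) + 46 = -20 + 46 = 26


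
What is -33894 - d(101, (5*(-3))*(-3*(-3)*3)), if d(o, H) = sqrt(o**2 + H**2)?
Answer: -33894 - sqrt(174226) ≈ -34311.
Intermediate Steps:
d(o, H) = sqrt(H**2 + o**2)
-33894 - d(101, (5*(-3))*(-3*(-3)*3)) = -33894 - sqrt(((5*(-3))*(-3*(-3)*3))**2 + 101**2) = -33894 - sqrt((-135*3)**2 + 10201) = -33894 - sqrt((-15*27)**2 + 10201) = -33894 - sqrt((-405)**2 + 10201) = -33894 - sqrt(164025 + 10201) = -33894 - sqrt(174226)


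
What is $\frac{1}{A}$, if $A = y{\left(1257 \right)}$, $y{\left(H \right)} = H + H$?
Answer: $\frac{1}{2514} \approx 0.00039777$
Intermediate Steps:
$y{\left(H \right)} = 2 H$
$A = 2514$ ($A = 2 \cdot 1257 = 2514$)
$\frac{1}{A} = \frac{1}{2514}$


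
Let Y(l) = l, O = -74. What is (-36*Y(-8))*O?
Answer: -21312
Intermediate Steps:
(-36*Y(-8))*O = -36*(-8)*(-74) = 288*(-74) = -21312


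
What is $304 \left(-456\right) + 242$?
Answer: $-138382$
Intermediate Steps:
$304 \left(-456\right) + 242 = -138624 + 242 = -138382$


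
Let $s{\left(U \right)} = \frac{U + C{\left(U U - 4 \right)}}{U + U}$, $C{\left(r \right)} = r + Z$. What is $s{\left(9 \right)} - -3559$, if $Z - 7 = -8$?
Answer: $\frac{64147}{18} \approx 3563.7$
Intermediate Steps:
$Z = -1$ ($Z = 7 - 8 = -1$)
$C{\left(r \right)} = -1 + r$ ($C{\left(r \right)} = r - 1 = -1 + r$)
$s{\left(U \right)} = \frac{-5 + U + U^{2}}{2 U}$ ($s{\left(U \right)} = \frac{U + \left(-1 + \left(U U - 4\right)\right)}{U + U} = \frac{U + \left(-1 + \left(U^{2} - 4\right)\right)}{2 U} = \left(U + \left(-1 + \left(-4 + U^{2}\right)\right)\right) \frac{1}{2 U} = \left(U + \left(-5 + U^{2}\right)\right) \frac{1}{2 U} = \left(-5 + U + U^{2}\right) \frac{1}{2 U} = \frac{-5 + U + U^{2}}{2 U}$)
$s{\left(9 \right)} - -3559 = \frac{-5 + 9 + 9^{2}}{2 \cdot 9} - -3559 = \frac{1}{2} \cdot \frac{1}{9} \left(-5 + 9 + 81\right) + 3559 = \frac{1}{2} \cdot \frac{1}{9} \cdot 85 + 3559 = \frac{85}{18} + 3559 = \frac{64147}{18}$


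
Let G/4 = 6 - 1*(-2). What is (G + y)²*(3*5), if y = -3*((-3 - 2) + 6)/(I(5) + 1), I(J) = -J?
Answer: 257415/16 ≈ 16088.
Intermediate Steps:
G = 32 (G = 4*(6 - 1*(-2)) = 4*(6 + 2) = 4*8 = 32)
y = ¾ (y = -3*((-3 - 2) + 6)/(-1*5 + 1) = -3*(-5 + 6)/(-5 + 1) = -3/(-4) = -3*(-1)/4 = -3*(-¼) = ¾ ≈ 0.75000)
(G + y)²*(3*5) = (32 + ¾)²*(3*5) = (131/4)²*15 = (17161/16)*15 = 257415/16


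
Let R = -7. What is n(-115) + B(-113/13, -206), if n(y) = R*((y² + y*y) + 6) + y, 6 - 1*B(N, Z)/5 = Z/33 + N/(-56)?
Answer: -4450363453/24024 ≈ -1.8525e+5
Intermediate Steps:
B(N, Z) = 30 - 5*Z/33 + 5*N/56 (B(N, Z) = 30 - 5*(Z/33 + N/(-56)) = 30 - 5*(Z*(1/33) + N*(-1/56)) = 30 - 5*(Z/33 - N/56) = 30 - 5*(-N/56 + Z/33) = 30 + (-5*Z/33 + 5*N/56) = 30 - 5*Z/33 + 5*N/56)
n(y) = -42 + y - 14*y² (n(y) = -7*((y² + y*y) + 6) + y = -7*((y² + y²) + 6) + y = -7*(2*y² + 6) + y = -7*(6 + 2*y²) + y = (-42 - 14*y²) + y = -42 + y - 14*y²)
n(-115) + B(-113/13, -206) = (-42 - 115 - 14*(-115)²) + (30 - 5/33*(-206) + 5*(-113/13)/56) = (-42 - 115 - 14*13225) + (30 + 1030/33 + 5*(-113*1/13)/56) = (-42 - 115 - 185150) + (30 + 1030/33 + (5/56)*(-113/13)) = -185307 + (30 + 1030/33 - 565/728) = -185307 + 1451915/24024 = -4450363453/24024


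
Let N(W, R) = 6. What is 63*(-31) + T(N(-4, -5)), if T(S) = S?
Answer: -1947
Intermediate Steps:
63*(-31) + T(N(-4, -5)) = 63*(-31) + 6 = -1953 + 6 = -1947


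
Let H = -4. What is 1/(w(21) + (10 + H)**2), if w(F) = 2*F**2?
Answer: 1/918 ≈ 0.0010893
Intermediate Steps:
1/(w(21) + (10 + H)**2) = 1/(2*21**2 + (10 - 4)**2) = 1/(2*441 + 6**2) = 1/(882 + 36) = 1/918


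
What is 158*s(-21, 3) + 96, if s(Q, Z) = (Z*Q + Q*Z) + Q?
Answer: -23130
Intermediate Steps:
s(Q, Z) = Q + 2*Q*Z (s(Q, Z) = (Q*Z + Q*Z) + Q = 2*Q*Z + Q = Q + 2*Q*Z)
158*s(-21, 3) + 96 = 158*(-21*(1 + 2*3)) + 96 = 158*(-21*(1 + 6)) + 96 = 158*(-21*7) + 96 = 158*(-147) + 96 = -23226 + 96 = -23130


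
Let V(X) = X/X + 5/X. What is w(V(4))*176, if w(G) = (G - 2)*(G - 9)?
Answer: -297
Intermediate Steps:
V(X) = 1 + 5/X
w(G) = (-9 + G)*(-2 + G) (w(G) = (-2 + G)*(-9 + G) = (-9 + G)*(-2 + G))
w(V(4))*176 = (18 + ((5 + 4)/4)² - 11*(5 + 4)/4)*176 = (18 + ((¼)*9)² - 11*9/4)*176 = (18 + (9/4)² - 11*9/4)*176 = (18 + 81/16 - 99/4)*176 = -27/16*176 = -297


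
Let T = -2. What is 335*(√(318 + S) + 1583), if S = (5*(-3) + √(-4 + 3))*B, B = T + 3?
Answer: 530305 + 335*√(303 + I) ≈ 5.3614e+5 + 9.6226*I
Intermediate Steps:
B = 1 (B = -2 + 3 = 1)
S = -15 + I (S = (5*(-3) + √(-4 + 3))*1 = (-15 + √(-1))*1 = (-15 + I)*1 = -15 + I ≈ -15.0 + 1.0*I)
335*(√(318 + S) + 1583) = 335*(√(318 + (-15 + I)) + 1583) = 335*(√(303 + I) + 1583) = 335*(1583 + √(303 + I)) = 530305 + 335*√(303 + I)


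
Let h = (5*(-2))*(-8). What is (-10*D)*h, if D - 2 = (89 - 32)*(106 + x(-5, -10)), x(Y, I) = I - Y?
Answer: -4607200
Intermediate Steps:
D = 5759 (D = 2 + (89 - 32)*(106 + (-10 - 1*(-5))) = 2 + 57*(106 + (-10 + 5)) = 2 + 57*(106 - 5) = 2 + 57*101 = 2 + 5757 = 5759)
h = 80 (h = -10*(-8) = 80)
(-10*D)*h = -10*5759*80 = -57590*80 = -4607200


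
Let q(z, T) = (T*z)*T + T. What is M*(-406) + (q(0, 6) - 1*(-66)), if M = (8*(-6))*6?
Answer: 117000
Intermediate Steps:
q(z, T) = T + z*T**2 (q(z, T) = z*T**2 + T = T + z*T**2)
M = -288 (M = -48*6 = -288)
M*(-406) + (q(0, 6) - 1*(-66)) = -288*(-406) + (6*(1 + 6*0) - 1*(-66)) = 116928 + (6*(1 + 0) + 66) = 116928 + (6*1 + 66) = 116928 + (6 + 66) = 116928 + 72 = 117000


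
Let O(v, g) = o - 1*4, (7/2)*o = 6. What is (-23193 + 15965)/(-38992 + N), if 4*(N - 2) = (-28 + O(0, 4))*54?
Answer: 12649/68948 ≈ 0.18346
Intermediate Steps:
o = 12/7 (o = (2/7)*6 = 12/7 ≈ 1.7143)
O(v, g) = -16/7 (O(v, g) = 12/7 - 1*4 = 12/7 - 4 = -16/7)
N = -2848/7 (N = 2 + ((-28 - 16/7)*54)/4 = 2 + (-212/7*54)/4 = 2 + (¼)*(-11448/7) = 2 - 2862/7 = -2848/7 ≈ -406.86)
(-23193 + 15965)/(-38992 + N) = (-23193 + 15965)/(-38992 - 2848/7) = -7228/(-275792/7) = -7228*(-7/275792) = 12649/68948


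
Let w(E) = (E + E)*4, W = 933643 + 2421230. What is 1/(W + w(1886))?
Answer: 1/3369961 ≈ 2.9674e-7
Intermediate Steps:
W = 3354873
w(E) = 8*E (w(E) = (2*E)*4 = 8*E)
1/(W + w(1886)) = 1/(3354873 + 8*1886) = 1/(3354873 + 15088) = 1/3369961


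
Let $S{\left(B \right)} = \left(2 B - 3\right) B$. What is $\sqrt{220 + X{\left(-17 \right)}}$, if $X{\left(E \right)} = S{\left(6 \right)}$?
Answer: $\sqrt{274} \approx 16.553$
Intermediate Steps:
$S{\left(B \right)} = B \left(-3 + 2 B\right)$ ($S{\left(B \right)} = \left(-3 + 2 B\right) B = B \left(-3 + 2 B\right)$)
$X{\left(E \right)} = 54$ ($X{\left(E \right)} = 6 \left(-3 + 2 \cdot 6\right) = 6 \left(-3 + 12\right) = 6 \cdot 9 = 54$)
$\sqrt{220 + X{\left(-17 \right)}} = \sqrt{220 + 54} = \sqrt{274}$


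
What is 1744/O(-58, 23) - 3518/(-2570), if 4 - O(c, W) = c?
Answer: 1175049/39835 ≈ 29.498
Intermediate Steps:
O(c, W) = 4 - c
1744/O(-58, 23) - 3518/(-2570) = 1744/(4 - 1*(-58)) - 3518/(-2570) = 1744/(4 + 58) - 3518*(-1/2570) = 1744/62 + 1759/1285 = 1744*(1/62) + 1759/1285 = 872/31 + 1759/1285 = 1175049/39835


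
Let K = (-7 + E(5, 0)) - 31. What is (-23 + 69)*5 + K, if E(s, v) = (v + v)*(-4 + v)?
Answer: 192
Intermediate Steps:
E(s, v) = 2*v*(-4 + v) (E(s, v) = (2*v)*(-4 + v) = 2*v*(-4 + v))
K = -38 (K = (-7 + 2*0*(-4 + 0)) - 31 = (-7 + 2*0*(-4)) - 31 = (-7 + 0) - 31 = -7 - 31 = -38)
(-23 + 69)*5 + K = (-23 + 69)*5 - 38 = 46*5 - 38 = 230 - 38 = 192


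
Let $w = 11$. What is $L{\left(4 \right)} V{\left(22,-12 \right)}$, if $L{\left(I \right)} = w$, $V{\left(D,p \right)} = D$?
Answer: $242$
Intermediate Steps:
$L{\left(I \right)} = 11$
$L{\left(4 \right)} V{\left(22,-12 \right)} = 11 \cdot 22 = 242$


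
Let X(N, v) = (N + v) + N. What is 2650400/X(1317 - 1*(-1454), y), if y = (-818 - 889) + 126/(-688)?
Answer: 911737600/1319177 ≈ 691.14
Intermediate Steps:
y = -587271/344 (y = -1707 + 126*(-1/688) = -1707 - 63/344 = -587271/344 ≈ -1707.2)
X(N, v) = v + 2*N
2650400/X(1317 - 1*(-1454), y) = 2650400/(-587271/344 + 2*(1317 - 1*(-1454))) = 2650400/(-587271/344 + 2*(1317 + 1454)) = 2650400/(-587271/344 + 2*2771) = 2650400/(-587271/344 + 5542) = 2650400/(1319177/344) = 2650400*(344/1319177) = 911737600/1319177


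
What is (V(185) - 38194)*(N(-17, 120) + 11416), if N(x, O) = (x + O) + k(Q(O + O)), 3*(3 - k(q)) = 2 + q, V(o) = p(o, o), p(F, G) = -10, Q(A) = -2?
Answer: -440186488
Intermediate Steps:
V(o) = -10
k(q) = 7/3 - q/3 (k(q) = 3 - (2 + q)/3 = 3 + (-2/3 - q/3) = 7/3 - q/3)
N(x, O) = 3 + O + x (N(x, O) = (x + O) + (7/3 - 1/3*(-2)) = (O + x) + (7/3 + 2/3) = (O + x) + 3 = 3 + O + x)
(V(185) - 38194)*(N(-17, 120) + 11416) = (-10 - 38194)*((3 + 120 - 17) + 11416) = -38204*(106 + 11416) = -38204*11522 = -440186488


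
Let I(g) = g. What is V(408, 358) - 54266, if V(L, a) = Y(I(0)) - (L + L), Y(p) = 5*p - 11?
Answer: -55093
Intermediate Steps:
Y(p) = -11 + 5*p
V(L, a) = -11 - 2*L (V(L, a) = (-11 + 5*0) - (L + L) = (-11 + 0) - 2*L = -11 - 2*L)
V(408, 358) - 54266 = (-11 - 2*408) - 54266 = (-11 - 816) - 54266 = -827 - 54266 = -55093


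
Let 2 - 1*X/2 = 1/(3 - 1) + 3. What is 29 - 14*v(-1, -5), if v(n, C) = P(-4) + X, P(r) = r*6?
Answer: 407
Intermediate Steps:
X = -3 (X = 4 - 2*(1/(3 - 1) + 3) = 4 - 2*(1/2 + 3) = 4 - 2*(½ + 3) = 4 - 2*7/2 = 4 - 7 = -3)
P(r) = 6*r
v(n, C) = -27 (v(n, C) = 6*(-4) - 3 = -24 - 3 = -27)
29 - 14*v(-1, -5) = 29 - 14*(-27) = 29 + 378 = 407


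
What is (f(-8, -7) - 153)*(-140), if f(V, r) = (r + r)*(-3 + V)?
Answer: -140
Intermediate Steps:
f(V, r) = 2*r*(-3 + V) (f(V, r) = (2*r)*(-3 + V) = 2*r*(-3 + V))
(f(-8, -7) - 153)*(-140) = (2*(-7)*(-3 - 8) - 153)*(-140) = (2*(-7)*(-11) - 153)*(-140) = (154 - 153)*(-140) = 1*(-140) = -140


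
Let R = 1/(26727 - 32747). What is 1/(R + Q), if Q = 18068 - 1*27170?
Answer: -6020/54794041 ≈ -0.00010987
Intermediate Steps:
Q = -9102 (Q = 18068 - 27170 = -9102)
R = -1/6020 (R = 1/(-6020) = -1/6020 ≈ -0.00016611)
1/(R + Q) = 1/(-1/6020 - 9102) = 1/(-54794041/6020) = -6020/54794041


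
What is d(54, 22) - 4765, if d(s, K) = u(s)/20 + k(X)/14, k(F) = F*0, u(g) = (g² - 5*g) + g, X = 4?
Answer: -4630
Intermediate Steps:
u(g) = g² - 4*g
k(F) = 0
d(s, K) = s*(-4 + s)/20 (d(s, K) = (s*(-4 + s))/20 + 0/14 = (s*(-4 + s))*(1/20) + 0*(1/14) = s*(-4 + s)/20 + 0 = s*(-4 + s)/20)
d(54, 22) - 4765 = (1/20)*54*(-4 + 54) - 4765 = (1/20)*54*50 - 4765 = 135 - 4765 = -4630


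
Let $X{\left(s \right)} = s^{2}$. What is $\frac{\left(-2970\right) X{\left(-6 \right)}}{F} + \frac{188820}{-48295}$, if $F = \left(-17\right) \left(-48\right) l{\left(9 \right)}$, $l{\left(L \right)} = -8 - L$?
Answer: $\frac{21203253}{5582902} \approx 3.7979$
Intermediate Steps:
$F = -13872$ ($F = \left(-17\right) \left(-48\right) \left(-8 - 9\right) = 816 \left(-8 - 9\right) = 816 \left(-17\right) = -13872$)
$\frac{\left(-2970\right) X{\left(-6 \right)}}{F} + \frac{188820}{-48295} = \frac{\left(-2970\right) \left(-6\right)^{2}}{-13872} + \frac{188820}{-48295} = \left(-2970\right) 36 \left(- \frac{1}{13872}\right) + 188820 \left(- \frac{1}{48295}\right) = \left(-106920\right) \left(- \frac{1}{13872}\right) - \frac{37764}{9659} = \frac{4455}{578} - \frac{37764}{9659} = \frac{21203253}{5582902}$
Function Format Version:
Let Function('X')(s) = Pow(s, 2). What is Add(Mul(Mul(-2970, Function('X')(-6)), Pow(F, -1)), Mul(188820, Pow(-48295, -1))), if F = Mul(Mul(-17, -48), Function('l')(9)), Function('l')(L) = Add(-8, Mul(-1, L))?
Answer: Rational(21203253, 5582902) ≈ 3.7979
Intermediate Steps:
F = -13872 (F = Mul(Mul(-17, -48), Add(-8, Mul(-1, 9))) = Mul(816, Add(-8, -9)) = Mul(816, -17) = -13872)
Add(Mul(Mul(-2970, Function('X')(-6)), Pow(F, -1)), Mul(188820, Pow(-48295, -1))) = Add(Mul(Mul(-2970, Pow(-6, 2)), Pow(-13872, -1)), Mul(188820, Pow(-48295, -1))) = Add(Mul(Mul(-2970, 36), Rational(-1, 13872)), Mul(188820, Rational(-1, 48295))) = Add(Mul(-106920, Rational(-1, 13872)), Rational(-37764, 9659)) = Add(Rational(4455, 578), Rational(-37764, 9659)) = Rational(21203253, 5582902)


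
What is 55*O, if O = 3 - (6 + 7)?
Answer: -550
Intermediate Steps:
O = -10 (O = 3 - 1*13 = 3 - 13 = -10)
55*O = 55*(-10) = -550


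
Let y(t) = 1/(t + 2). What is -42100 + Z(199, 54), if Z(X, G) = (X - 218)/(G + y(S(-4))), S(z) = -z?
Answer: -13682614/325 ≈ -42100.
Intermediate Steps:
y(t) = 1/(2 + t)
Z(X, G) = (-218 + X)/(1/6 + G) (Z(X, G) = (X - 218)/(G + 1/(2 - 1*(-4))) = (-218 + X)/(G + 1/(2 + 4)) = (-218 + X)/(G + 1/6) = (-218 + X)/(1/6 + G))
-42100 + Z(199, 54) = -42100 + 6*(-218 + 199)/(1 + 6*54) = -42100 + 6*(-19)/(1 + 324) = -42100 + 6*(-19)/325 = -42100 + 6*(1/325)*(-19) = -42100 - 114/325 = -13682614/325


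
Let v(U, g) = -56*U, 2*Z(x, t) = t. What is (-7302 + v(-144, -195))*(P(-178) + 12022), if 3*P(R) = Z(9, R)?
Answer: 9138158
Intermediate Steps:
Z(x, t) = t/2
P(R) = R/6 (P(R) = (R/2)/3 = R/6)
(-7302 + v(-144, -195))*(P(-178) + 12022) = (-7302 - 56*(-144))*((⅙)*(-178) + 12022) = (-7302 + 8064)*(-89/3 + 12022) = 762*(35977/3) = 9138158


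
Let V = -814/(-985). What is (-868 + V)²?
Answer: 729599555556/970225 ≈ 7.5199e+5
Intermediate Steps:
V = 814/985 (V = -814*(-1/985) = 814/985 ≈ 0.82640)
(-868 + V)² = (-868 + 814/985)² = (-854166/985)² = 729599555556/970225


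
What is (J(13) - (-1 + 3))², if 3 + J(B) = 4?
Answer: 1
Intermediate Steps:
J(B) = 1 (J(B) = -3 + 4 = 1)
(J(13) - (-1 + 3))² = (1 - (-1 + 3))² = (1 - 1*2)² = (1 - 2)² = (-1)² = 1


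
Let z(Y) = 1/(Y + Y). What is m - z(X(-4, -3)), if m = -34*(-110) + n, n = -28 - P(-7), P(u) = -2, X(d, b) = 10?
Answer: 74279/20 ≈ 3713.9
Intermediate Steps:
n = -26 (n = -28 - 1*(-2) = -28 + 2 = -26)
m = 3714 (m = -34*(-110) - 26 = 3740 - 26 = 3714)
z(Y) = 1/(2*Y)
m - z(X(-4, -3)) = 3714 - 1/(2*10) = 3714 - 1*1/20 = 3714 - 1/20 = 74279/20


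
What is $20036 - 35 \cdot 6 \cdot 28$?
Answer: $14156$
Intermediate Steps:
$20036 - 35 \cdot 6 \cdot 28 = 20036 - 210 \cdot 28 = 20036 - 5880 = 14156$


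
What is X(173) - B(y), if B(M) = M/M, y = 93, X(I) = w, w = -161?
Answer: -162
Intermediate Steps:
X(I) = -161
B(M) = 1
X(173) - B(y) = -161 - 1*1 = -161 - 1 = -162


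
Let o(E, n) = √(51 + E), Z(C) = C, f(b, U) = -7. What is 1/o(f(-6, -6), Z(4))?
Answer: √11/22 ≈ 0.15076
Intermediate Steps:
1/o(f(-6, -6), Z(4)) = 1/(√(51 - 7)) = 1/(√44) = 1/(2*√11) = √11/22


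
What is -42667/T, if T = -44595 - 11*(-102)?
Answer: 42667/43473 ≈ 0.98146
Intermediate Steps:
T = -43473 (T = -44595 - 1*(-1122) = -44595 + 1122 = -43473)
-42667/T = -42667/(-43473) = -42667*(-1/43473) = 42667/43473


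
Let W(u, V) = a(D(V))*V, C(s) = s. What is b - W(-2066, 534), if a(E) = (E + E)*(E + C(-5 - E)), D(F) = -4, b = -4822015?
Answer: -4843375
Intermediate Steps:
a(E) = -10*E (a(E) = (E + E)*(E + (-5 - E)) = (2*E)*(-5) = -10*E)
W(u, V) = 40*V (W(u, V) = (-10*(-4))*V = 40*V)
b - W(-2066, 534) = -4822015 - 40*534 = -4822015 - 1*21360 = -4822015 - 21360 = -4843375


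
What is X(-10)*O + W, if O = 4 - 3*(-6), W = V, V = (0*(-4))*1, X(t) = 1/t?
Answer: -11/5 ≈ -2.2000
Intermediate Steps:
V = 0 (V = 0*1 = 0)
W = 0
O = 22 (O = 4 + 18 = 22)
X(-10)*O + W = 22/(-10) + 0 = -⅒*22 + 0 = -11/5 + 0 = -11/5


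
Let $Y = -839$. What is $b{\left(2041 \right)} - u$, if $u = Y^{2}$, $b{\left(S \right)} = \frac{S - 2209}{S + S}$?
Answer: $- \frac{1436702845}{2041} \approx -7.0392 \cdot 10^{5}$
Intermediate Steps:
$b{\left(S \right)} = \frac{-2209 + S}{2 S}$
$u = 703921$ ($u = \left(-839\right)^{2} = 703921$)
$b{\left(2041 \right)} - u = \frac{-2209 + 2041}{2 \cdot 2041} - 703921 = \frac{1}{2} \cdot \frac{1}{2041} \left(-168\right) - 703921 = - \frac{84}{2041} - 703921 = - \frac{1436702845}{2041}$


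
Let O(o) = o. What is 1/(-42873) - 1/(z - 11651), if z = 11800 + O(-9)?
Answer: -43013/6002220 ≈ -0.0071662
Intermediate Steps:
z = 11791 (z = 11800 - 9 = 11791)
1/(-42873) - 1/(z - 11651) = 1/(-42873) - 1/(11791 - 11651) = -1/42873 - 1/140 = -43013/6002220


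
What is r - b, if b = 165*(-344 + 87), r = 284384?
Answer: 326789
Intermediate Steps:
b = -42405 (b = 165*(-257) = -42405)
r - b = 284384 - 1*(-42405) = 284384 + 42405 = 326789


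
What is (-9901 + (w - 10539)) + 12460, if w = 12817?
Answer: 4837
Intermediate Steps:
(-9901 + (w - 10539)) + 12460 = (-9901 + (12817 - 10539)) + 12460 = (-9901 + 2278) + 12460 = -7623 + 12460 = 4837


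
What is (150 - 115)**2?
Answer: 1225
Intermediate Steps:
(150 - 115)**2 = 35**2 = 1225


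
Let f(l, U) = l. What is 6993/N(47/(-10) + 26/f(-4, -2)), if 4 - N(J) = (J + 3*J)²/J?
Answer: 34965/916 ≈ 38.171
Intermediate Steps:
N(J) = 4 - 16*J (N(J) = 4 - (J + 3*J)²/J = 4 - (4*J)²/J = 4 - 16*J²/J = 4 - 16*J)
6993/N(47/(-10) + 26/f(-4, -2)) = 6993/(4 - 16*(47/(-10) + 26/(-4))) = 6993/(4 - 16*(47*(-⅒) + 26*(-¼))) = 6993/(4 - 16*(-47/10 - 13/2)) = 6993/(4 - 16*(-56/5)) = 6993/(4 + 896/5) = 6993/(916/5) = 6993*(5/916) = 34965/916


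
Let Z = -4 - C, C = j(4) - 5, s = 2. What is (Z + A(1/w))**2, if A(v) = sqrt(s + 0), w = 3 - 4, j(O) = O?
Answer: (3 - sqrt(2))**2 ≈ 2.5147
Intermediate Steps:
C = -1 (C = 4 - 5 = -1)
w = -1
A(v) = sqrt(2) (A(v) = sqrt(2 + 0) = sqrt(2))
Z = -3 (Z = -4 - 1*(-1) = -4 + 1 = -3)
(Z + A(1/w))**2 = (-3 + sqrt(2))**2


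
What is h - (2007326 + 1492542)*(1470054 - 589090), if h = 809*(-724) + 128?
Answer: -3083258298340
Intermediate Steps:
h = -585588 (h = -585716 + 128 = -585588)
h - (2007326 + 1492542)*(1470054 - 589090) = -585588 - (2007326 + 1492542)*(1470054 - 589090) = -585588 - 3499868*880964 = -585588 - 1*3083257712752 = -585588 - 3083257712752 = -3083258298340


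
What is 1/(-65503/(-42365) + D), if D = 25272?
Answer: 42365/1070713783 ≈ 3.9567e-5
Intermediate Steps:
1/(-65503/(-42365) + D) = 1/(-65503/(-42365) + 25272) = 1/(-65503*(-1/42365) + 25272) = 1/(65503/42365 + 25272) = 1/(1070713783/42365) = 42365/1070713783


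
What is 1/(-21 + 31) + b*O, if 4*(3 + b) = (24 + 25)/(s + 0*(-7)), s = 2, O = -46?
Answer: -2873/20 ≈ -143.65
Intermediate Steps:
b = 25/8 (b = -3 + ((24 + 25)/(2 + 0*(-7)))/4 = -3 + (49/(2 + 0))/4 = -3 + (49/2)/4 = -3 + (49*(1/2))/4 = -3 + (1/4)*(49/2) = -3 + 49/8 = 25/8 ≈ 3.1250)
1/(-21 + 31) + b*O = 1/(-21 + 31) + (25/8)*(-46) = 1/10 - 575/4 = -2873/20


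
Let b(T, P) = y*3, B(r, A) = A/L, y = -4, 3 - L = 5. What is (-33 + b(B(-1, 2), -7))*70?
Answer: -3150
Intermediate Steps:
L = -2 (L = 3 - 1*5 = 3 - 5 = -2)
B(r, A) = -A/2 (B(r, A) = A/(-2) = A*(-½) = -A/2)
b(T, P) = -12 (b(T, P) = -4*3 = -12)
(-33 + b(B(-1, 2), -7))*70 = (-33 - 12)*70 = -45*70 = -3150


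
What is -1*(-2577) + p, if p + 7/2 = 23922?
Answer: 52991/2 ≈ 26496.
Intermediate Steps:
p = 47837/2 (p = -7/2 + 23922 = 47837/2 ≈ 23919.)
-1*(-2577) + p = -1*(-2577) + 47837/2 = 2577 + 47837/2 = 52991/2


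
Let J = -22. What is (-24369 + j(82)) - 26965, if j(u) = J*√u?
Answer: -51334 - 22*√82 ≈ -51533.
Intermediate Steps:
j(u) = -22*√u
(-24369 + j(82)) - 26965 = (-24369 - 22*√82) - 26965 = -51334 - 22*√82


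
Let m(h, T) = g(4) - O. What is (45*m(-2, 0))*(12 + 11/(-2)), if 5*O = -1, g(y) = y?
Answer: 2457/2 ≈ 1228.5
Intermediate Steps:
O = -1/5 (O = (1/5)*(-1) = -1/5 ≈ -0.20000)
m(h, T) = 21/5 (m(h, T) = 4 - 1*(-1/5) = 4 + 1/5 = 21/5)
(45*m(-2, 0))*(12 + 11/(-2)) = (45*(21/5))*(12 + 11/(-2)) = 189*(12 + 11*(-1/2)) = 189*(12 - 11/2) = 189*(13/2) = 2457/2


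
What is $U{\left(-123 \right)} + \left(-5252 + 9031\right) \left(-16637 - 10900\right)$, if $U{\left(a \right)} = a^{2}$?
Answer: $-104047194$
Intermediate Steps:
$U{\left(-123 \right)} + \left(-5252 + 9031\right) \left(-16637 - 10900\right) = \left(-123\right)^{2} + \left(-5252 + 9031\right) \left(-16637 - 10900\right) = 15129 + 3779 \left(-27537\right) = 15129 - 104062323 = -104047194$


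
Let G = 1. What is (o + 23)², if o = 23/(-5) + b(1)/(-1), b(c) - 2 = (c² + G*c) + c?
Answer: 4489/25 ≈ 179.56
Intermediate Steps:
b(c) = 2 + c² + 2*c (b(c) = 2 + ((c² + 1*c) + c) = 2 + ((c² + c) + c) = 2 + ((c + c²) + c) = 2 + (c² + 2*c) = 2 + c² + 2*c)
o = -48/5 (o = 23/(-5) + (2 + 1² + 2*1)/(-1) = 23*(-⅕) + (2 + 1 + 2)*(-1) = -23/5 + 5*(-1) = -23/5 - 5 = -48/5 ≈ -9.6000)
(o + 23)² = (-48/5 + 23)² = (67/5)² = 4489/25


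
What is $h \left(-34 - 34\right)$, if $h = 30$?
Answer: $-2040$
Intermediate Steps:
$h \left(-34 - 34\right) = 30 \left(-34 - 34\right) = 30 \left(-68\right) = -2040$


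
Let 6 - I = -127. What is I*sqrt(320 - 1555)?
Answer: 133*I*sqrt(1235) ≈ 4674.0*I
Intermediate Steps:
I = 133 (I = 6 - 1*(-127) = 6 + 127 = 133)
I*sqrt(320 - 1555) = 133*sqrt(320 - 1555) = 133*sqrt(-1235) = 133*(I*sqrt(1235)) = 133*I*sqrt(1235)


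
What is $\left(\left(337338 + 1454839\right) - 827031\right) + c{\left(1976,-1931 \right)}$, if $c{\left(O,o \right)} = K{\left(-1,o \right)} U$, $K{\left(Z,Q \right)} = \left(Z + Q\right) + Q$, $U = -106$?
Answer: $1374624$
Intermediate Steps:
$K{\left(Z,Q \right)} = Z + 2 Q$ ($K{\left(Z,Q \right)} = \left(Q + Z\right) + Q = Z + 2 Q$)
$c{\left(O,o \right)} = 106 - 212 o$ ($c{\left(O,o \right)} = \left(-1 + 2 o\right) \left(-106\right) = 106 - 212 o$)
$\left(\left(337338 + 1454839\right) - 827031\right) + c{\left(1976,-1931 \right)} = \left(\left(337338 + 1454839\right) - 827031\right) + \left(106 - -409372\right) = \left(1792177 - 827031\right) + \left(106 + 409372\right) = 965146 + 409478 = 1374624$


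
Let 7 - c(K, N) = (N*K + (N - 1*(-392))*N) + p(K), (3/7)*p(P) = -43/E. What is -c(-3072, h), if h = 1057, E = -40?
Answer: -205861859/120 ≈ -1.7155e+6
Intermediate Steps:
p(P) = 301/120 (p(P) = 7*(-43/(-40))/3 = 7*(-43*(-1/40))/3 = (7/3)*(43/40) = 301/120)
c(K, N) = 539/120 - K*N - N*(392 + N) (c(K, N) = 7 - ((N*K + (N - 1*(-392))*N) + 301/120) = 7 - ((K*N + (N + 392)*N) + 301/120) = 7 - ((K*N + (392 + N)*N) + 301/120) = 7 - ((K*N + N*(392 + N)) + 301/120) = 7 - (301/120 + K*N + N*(392 + N)) = 7 + (-301/120 - K*N - N*(392 + N)) = 539/120 - K*N - N*(392 + N))
-c(-3072, h) = -(539/120 - 1*1057² - 392*1057 - 1*(-3072)*1057) = -(539/120 - 1*1117249 - 414344 + 3247104) = -(539/120 - 1117249 - 414344 + 3247104) = -1*205861859/120 = -205861859/120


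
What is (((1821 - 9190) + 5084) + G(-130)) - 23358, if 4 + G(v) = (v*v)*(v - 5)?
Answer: -2307147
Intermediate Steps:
G(v) = -4 + v**2*(-5 + v) (G(v) = -4 + (v*v)*(v - 5) = -4 + v**2*(-5 + v))
(((1821 - 9190) + 5084) + G(-130)) - 23358 = (((1821 - 9190) + 5084) + (-4 + (-130)**3 - 5*(-130)**2)) - 23358 = ((-7369 + 5084) + (-4 - 2197000 - 5*16900)) - 23358 = (-2285 + (-4 - 2197000 - 84500)) - 23358 = (-2285 - 2281504) - 23358 = -2283789 - 23358 = -2307147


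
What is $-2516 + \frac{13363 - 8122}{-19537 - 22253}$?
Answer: $- \frac{35049627}{13930} \approx -2516.1$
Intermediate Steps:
$-2516 + \frac{13363 - 8122}{-19537 - 22253} = -2516 + \frac{5241}{-41790} = -2516 + 5241 \left(- \frac{1}{41790}\right) = -2516 - \frac{1747}{13930} = - \frac{35049627}{13930}$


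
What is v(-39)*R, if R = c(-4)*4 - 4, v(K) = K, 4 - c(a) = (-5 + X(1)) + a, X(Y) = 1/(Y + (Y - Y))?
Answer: -1716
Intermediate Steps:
X(Y) = 1/Y (X(Y) = 1/(Y + 0) = 1/Y)
c(a) = 8 - a (c(a) = 4 - ((-5 + 1/1) + a) = 4 - ((-5 + 1) + a) = 4 - (-4 + a) = 4 + (4 - a) = 8 - a)
R = 44 (R = (8 - 1*(-4))*4 - 4 = (8 + 4)*4 - 4 = 12*4 - 4 = 48 - 4 = 44)
v(-39)*R = -39*44 = -1716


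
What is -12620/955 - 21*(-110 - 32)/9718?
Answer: -11979335/928069 ≈ -12.908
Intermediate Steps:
-12620/955 - 21*(-110 - 32)/9718 = -12620*1/955 - 21*(-142)*(1/9718) = -2524/191 + 2982*(1/9718) = -2524/191 + 1491/4859 = -11979335/928069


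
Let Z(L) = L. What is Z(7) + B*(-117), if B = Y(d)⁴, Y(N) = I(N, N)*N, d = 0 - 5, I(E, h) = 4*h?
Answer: -11699999993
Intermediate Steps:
d = -5
Y(N) = 4*N² (Y(N) = (4*N)*N = 4*N²)
B = 100000000 (B = (4*(-5)²)⁴ = (4*25)⁴ = 100⁴ = 100000000)
Z(7) + B*(-117) = 7 + 100000000*(-117) = 7 - 11700000000 = -11699999993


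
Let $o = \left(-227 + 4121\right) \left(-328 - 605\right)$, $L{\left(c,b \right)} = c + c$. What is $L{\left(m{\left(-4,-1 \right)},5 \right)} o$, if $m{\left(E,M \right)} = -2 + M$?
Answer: $21798612$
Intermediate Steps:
$L{\left(c,b \right)} = 2 c$
$o = -3633102$ ($o = 3894 \left(-933\right) = -3633102$)
$L{\left(m{\left(-4,-1 \right)},5 \right)} o = 2 \left(-2 - 1\right) \left(-3633102\right) = 2 \left(-3\right) \left(-3633102\right) = \left(-6\right) \left(-3633102\right) = 21798612$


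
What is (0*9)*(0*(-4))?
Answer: 0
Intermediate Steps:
(0*9)*(0*(-4)) = 0*0 = 0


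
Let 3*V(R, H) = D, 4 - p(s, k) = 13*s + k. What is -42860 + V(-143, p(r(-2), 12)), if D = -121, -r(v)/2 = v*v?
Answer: -128701/3 ≈ -42900.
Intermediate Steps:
r(v) = -2*v² (r(v) = -2*v*v = -2*v²)
p(s, k) = 4 - k - 13*s (p(s, k) = 4 - (13*s + k) = 4 - (k + 13*s) = 4 + (-k - 13*s) = 4 - k - 13*s)
V(R, H) = -121/3 (V(R, H) = (⅓)*(-121) = -121/3)
-42860 + V(-143, p(r(-2), 12)) = -42860 - 121/3 = -128701/3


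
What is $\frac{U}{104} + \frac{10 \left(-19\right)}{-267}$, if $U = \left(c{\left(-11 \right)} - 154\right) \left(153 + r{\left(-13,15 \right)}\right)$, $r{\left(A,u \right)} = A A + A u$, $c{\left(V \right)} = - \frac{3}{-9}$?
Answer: $- \frac{5190923}{27768} \approx -186.94$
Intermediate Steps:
$c{\left(V \right)} = \frac{1}{3}$ ($c{\left(V \right)} = \left(-3\right) \left(- \frac{1}{9}\right) = \frac{1}{3}$)
$r{\left(A,u \right)} = A^{2} + A u$
$U = - \frac{58547}{3}$ ($U = \left(\frac{1}{3} - 154\right) \left(153 - 13 \left(-13 + 15\right)\right) = - \frac{461 \left(153 - 26\right)}{3} = \left(- \frac{461}{3}\right) 127 = - \frac{58547}{3} \approx -19516.0$)
$\frac{U}{104} + \frac{10 \left(-19\right)}{-267} = - \frac{58547}{3 \cdot 104} + \frac{10 \left(-19\right)}{-267} = \left(- \frac{58547}{3}\right) \frac{1}{104} - - \frac{190}{267} = - \frac{58547}{312} + \frac{190}{267} = - \frac{5190923}{27768}$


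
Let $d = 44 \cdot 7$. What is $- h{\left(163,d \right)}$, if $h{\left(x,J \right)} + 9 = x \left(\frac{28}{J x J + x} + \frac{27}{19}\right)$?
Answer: $- \frac{401279482}{1802435} \approx -222.63$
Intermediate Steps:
$d = 308$
$h{\left(x,J \right)} = -9 + x \left(\frac{27}{19} + \frac{28}{x + x J^{2}}\right)$ ($h{\left(x,J \right)} = -9 + x \left(\frac{28}{J x J + x} + \frac{27}{19}\right) = -9 + x \left(\frac{28}{x J^{2} + x} + 27 \cdot \frac{1}{19}\right) = -9 + x \left(\frac{28}{x + x J^{2}} + \frac{27}{19}\right) = -9 + x \left(\frac{27}{19} + \frac{28}{x + x J^{2}}\right)$)
$- h{\left(163,d \right)} = - \frac{361 - 171 \cdot 308^{2} + 27 \cdot 163 + 27 \cdot 163 \cdot 308^{2}}{19 \left(1 + 308^{2}\right)} = - \frac{361 - 16221744 + 4401 + 27 \cdot 163 \cdot 94864}{19 \left(1 + 94864\right)} = - \frac{361 - 16221744 + 4401 + 417496464}{19 \cdot 94865} = - \frac{401279482}{19 \cdot 94865} = \left(-1\right) \frac{401279482}{1802435} = - \frac{401279482}{1802435}$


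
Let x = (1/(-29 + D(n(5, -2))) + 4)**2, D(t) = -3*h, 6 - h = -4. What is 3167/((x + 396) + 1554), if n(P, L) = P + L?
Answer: 11024327/6843175 ≈ 1.6110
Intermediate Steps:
h = 10 (h = 6 - 1*(-4) = 6 + 4 = 10)
n(P, L) = L + P
D(t) = -30 (D(t) = -3*10 = -30)
x = 55225/3481 (x = (1/(-29 - 30) + 4)**2 = (1/(-59) + 4)**2 = (-1/59 + 4)**2 = (235/59)**2 = 55225/3481 ≈ 15.865)
3167/((x + 396) + 1554) = 3167/((55225/3481 + 396) + 1554) = 3167/(1433701/3481 + 1554) = 3167/(6843175/3481) = 3167*(3481/6843175) = 11024327/6843175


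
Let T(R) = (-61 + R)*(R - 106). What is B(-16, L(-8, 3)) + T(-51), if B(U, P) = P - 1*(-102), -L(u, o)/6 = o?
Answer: 17668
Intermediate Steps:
L(u, o) = -6*o
T(R) = (-106 + R)*(-61 + R) (T(R) = (-61 + R)*(-106 + R) = (-106 + R)*(-61 + R))
B(U, P) = 102 + P (B(U, P) = P + 102 = 102 + P)
B(-16, L(-8, 3)) + T(-51) = (102 - 6*3) + (6466 + (-51)² - 167*(-51)) = (102 - 18) + (6466 + 2601 + 8517) = 84 + 17584 = 17668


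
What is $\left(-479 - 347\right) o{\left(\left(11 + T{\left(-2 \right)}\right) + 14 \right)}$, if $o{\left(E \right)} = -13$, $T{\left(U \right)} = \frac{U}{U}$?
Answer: $10738$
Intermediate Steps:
$T{\left(U \right)} = 1$
$\left(-479 - 347\right) o{\left(\left(11 + T{\left(-2 \right)}\right) + 14 \right)} = \left(-479 - 347\right) \left(-13\right) = \left(-826\right) \left(-13\right) = 10738$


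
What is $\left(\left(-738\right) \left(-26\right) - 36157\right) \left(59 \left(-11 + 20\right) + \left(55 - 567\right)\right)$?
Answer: $-322411$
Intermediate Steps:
$\left(\left(-738\right) \left(-26\right) - 36157\right) \left(59 \left(-11 + 20\right) + \left(55 - 567\right)\right) = \left(19188 - 36157\right) \left(59 \cdot 9 + \left(55 - 567\right)\right) = - 16969 \left(531 - 512\right) = \left(-16969\right) 19 = -322411$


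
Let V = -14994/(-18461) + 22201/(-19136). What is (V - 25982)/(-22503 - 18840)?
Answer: 9178776168949/14605229041728 ≈ 0.62846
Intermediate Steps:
V = -122927477/353269696 (V = -14994*(-1/18461) + 22201*(-1/19136) = 14994/18461 - 22201/19136 = -122927477/353269696 ≈ -0.34797)
(V - 25982)/(-22503 - 18840) = (-122927477/353269696 - 25982)/(-22503 - 18840) = -9178776168949/353269696/(-41343) = -9178776168949/353269696*(-1/41343) = 9178776168949/14605229041728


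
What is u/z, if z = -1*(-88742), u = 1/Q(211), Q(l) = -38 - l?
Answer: -1/22096758 ≈ -4.5255e-8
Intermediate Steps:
u = -1/249 (u = 1/(-38 - 1*211) = 1/(-38 - 211) = 1/(-249) = -1/249 ≈ -0.0040161)
z = 88742
u/z = -1/249/88742 = -1/249*1/88742 = -1/22096758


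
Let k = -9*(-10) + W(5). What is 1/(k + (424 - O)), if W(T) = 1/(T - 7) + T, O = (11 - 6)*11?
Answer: 2/927 ≈ 0.0021575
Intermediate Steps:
O = 55 (O = 5*11 = 55)
W(T) = T + 1/(-7 + T) (W(T) = 1/(-7 + T) + T = T + 1/(-7 + T))
k = 189/2 (k = -9*(-10) + (1 + 5² - 7*5)/(-7 + 5) = 90 + (1 + 25 - 35)/(-2) = 90 - ½*(-9) = 90 + 9/2 = 189/2 ≈ 94.500)
1/(k + (424 - O)) = 1/(189/2 + (424 - 1*55)) = 1/(189/2 + (424 - 55)) = 1/(189/2 + 369) = 1/(927/2) = 2/927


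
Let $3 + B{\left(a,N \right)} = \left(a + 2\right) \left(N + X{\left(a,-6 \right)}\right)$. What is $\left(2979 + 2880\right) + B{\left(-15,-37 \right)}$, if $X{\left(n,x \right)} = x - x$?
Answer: $6337$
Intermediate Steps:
$X{\left(n,x \right)} = 0$
$B{\left(a,N \right)} = -3 + N \left(2 + a\right)$ ($B{\left(a,N \right)} = -3 + \left(a + 2\right) \left(N + 0\right) = -3 + \left(2 + a\right) N = -3 + N \left(2 + a\right)$)
$\left(2979 + 2880\right) + B{\left(-15,-37 \right)} = \left(2979 + 2880\right) - -478 = 5859 - -478 = 5859 + 478 = 6337$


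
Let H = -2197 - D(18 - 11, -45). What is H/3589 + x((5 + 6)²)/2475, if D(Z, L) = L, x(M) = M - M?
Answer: -2152/3589 ≈ -0.59961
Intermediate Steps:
x(M) = 0
H = -2152 (H = -2197 - 1*(-45) = -2197 + 45 = -2152)
H/3589 + x((5 + 6)²)/2475 = -2152/3589 + 0/2475 = -2152*1/3589 + 0*(1/2475) = -2152/3589 + 0 = -2152/3589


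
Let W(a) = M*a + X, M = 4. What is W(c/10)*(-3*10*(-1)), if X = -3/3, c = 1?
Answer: -18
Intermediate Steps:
X = -1 (X = -3*⅓ = -1)
W(a) = -1 + 4*a (W(a) = 4*a - 1 = -1 + 4*a)
W(c/10)*(-3*10*(-1)) = (-1 + 4*(1/10))*(-3*10*(-1)) = (-1 + 4*(1*(⅒)))*(-30*(-1)) = (-1 + 4*(⅒))*30 = (-1 + ⅖)*30 = -⅗*30 = -18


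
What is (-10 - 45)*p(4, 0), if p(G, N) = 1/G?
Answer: -55/4 ≈ -13.750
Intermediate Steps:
(-10 - 45)*p(4, 0) = (-10 - 45)/4 = -55*¼ = -55/4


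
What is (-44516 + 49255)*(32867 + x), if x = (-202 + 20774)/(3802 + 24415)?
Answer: 4517044873/29 ≈ 1.5576e+8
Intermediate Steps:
x = 148/203 (x = 20572/28217 = 20572*(1/28217) = 148/203 ≈ 0.72906)
(-44516 + 49255)*(32867 + x) = (-44516 + 49255)*(32867 + 148/203) = 4739*(6672149/203) = 4517044873/29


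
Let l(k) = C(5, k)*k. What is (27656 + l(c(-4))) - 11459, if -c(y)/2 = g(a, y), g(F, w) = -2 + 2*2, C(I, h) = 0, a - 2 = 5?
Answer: 16197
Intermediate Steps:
a = 7 (a = 2 + 5 = 7)
g(F, w) = 2 (g(F, w) = -2 + 4 = 2)
c(y) = -4 (c(y) = -2*2 = -4)
l(k) = 0 (l(k) = 0*k = 0)
(27656 + l(c(-4))) - 11459 = (27656 + 0) - 11459 = 27656 - 11459 = 16197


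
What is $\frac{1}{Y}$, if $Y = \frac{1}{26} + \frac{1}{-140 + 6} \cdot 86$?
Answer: $- \frac{1742}{1051} \approx -1.6575$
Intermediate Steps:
$Y = - \frac{1051}{1742}$ ($Y = \frac{1}{26} + \frac{1}{-134} \cdot 86 = \frac{1}{26} - \frac{43}{67} = - \frac{1051}{1742} \approx -0.60333$)
$\frac{1}{Y} = \frac{1}{- \frac{1051}{1742}} = - \frac{1742}{1051}$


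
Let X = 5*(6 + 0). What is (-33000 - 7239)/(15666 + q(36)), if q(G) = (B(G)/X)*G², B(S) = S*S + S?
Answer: -67065/122014 ≈ -0.54965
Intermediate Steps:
B(S) = S + S² (B(S) = S² + S = S + S²)
X = 30 (X = 5*6 = 30)
q(G) = G³*(1 + G)/30 (q(G) = ((G*(1 + G))/30)*G² = ((G*(1 + G))*(1/30))*G² = (G*(1 + G)/30)*G² = G³*(1 + G)/30)
(-33000 - 7239)/(15666 + q(36)) = (-33000 - 7239)/(15666 + (1/30)*36³*(1 + 36)) = -40239/(15666 + (1/30)*46656*37) = -40239/(15666 + 287712/5) = -40239/366042/5 = -40239*5/366042 = -67065/122014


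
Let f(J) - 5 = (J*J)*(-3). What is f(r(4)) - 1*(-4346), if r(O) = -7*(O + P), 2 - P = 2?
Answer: 1999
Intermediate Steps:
P = 0 (P = 2 - 1*2 = 2 - 2 = 0)
r(O) = -7*O (r(O) = -7*(O + 0) = -7*O)
f(J) = 5 - 3*J**2 (f(J) = 5 + (J*J)*(-3) = 5 + J**2*(-3) = 5 - 3*J**2)
f(r(4)) - 1*(-4346) = (5 - 3*(-7*4)**2) - 1*(-4346) = (5 - 3*(-28)**2) + 4346 = (5 - 3*784) + 4346 = (5 - 2352) + 4346 = -2347 + 4346 = 1999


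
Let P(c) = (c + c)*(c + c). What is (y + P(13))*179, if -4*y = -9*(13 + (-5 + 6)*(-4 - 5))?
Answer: 122615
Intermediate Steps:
y = 9 (y = -(-9)*(13 + (-5 + 6)*(-4 - 5))/4 = -(-9)*(13 + 1*(-9))/4 = -(-9)*(13 - 9)/4 = -(-9)*4/4 = -¼*(-36) = 9)
P(c) = 4*c² (P(c) = (2*c)*(2*c) = 4*c²)
(y + P(13))*179 = (9 + 4*13²)*179 = (9 + 4*169)*179 = (9 + 676)*179 = 685*179 = 122615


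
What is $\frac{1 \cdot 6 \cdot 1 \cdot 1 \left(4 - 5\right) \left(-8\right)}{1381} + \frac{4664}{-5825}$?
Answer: $- \frac{6161384}{8044325} \approx -0.76593$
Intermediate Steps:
$\frac{1 \cdot 6 \cdot 1 \cdot 1 \left(4 - 5\right) \left(-8\right)}{1381} + \frac{4664}{-5825} = 6 \cdot 1 \cdot 1 \left(-1\right) \left(-8\right) \frac{1}{1381} + 4664 \left(- \frac{1}{5825}\right) = 6 \left(-1\right) \left(-8\right) \frac{1}{1381} - \frac{4664}{5825} = \left(-6\right) \left(-8\right) \frac{1}{1381} - \frac{4664}{5825} = 48 \cdot \frac{1}{1381} - \frac{4664}{5825} = \frac{48}{1381} - \frac{4664}{5825} = - \frac{6161384}{8044325}$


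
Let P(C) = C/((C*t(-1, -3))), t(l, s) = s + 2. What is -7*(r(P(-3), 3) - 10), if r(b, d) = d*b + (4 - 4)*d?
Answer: 91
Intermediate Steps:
t(l, s) = 2 + s
P(C) = -1 (P(C) = C/((C*(2 - 3))) = C/((C*(-1))) = C/((-C)) = C*(-1/C) = -1)
r(b, d) = b*d (r(b, d) = b*d + 0*d = b*d + 0 = b*d)
-7*(r(P(-3), 3) - 10) = -7*(-1*3 - 10) = -7*(-3 - 10) = -7*(-13) = 91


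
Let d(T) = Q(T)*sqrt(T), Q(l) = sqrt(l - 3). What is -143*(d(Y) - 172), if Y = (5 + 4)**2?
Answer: 24596 - 1287*sqrt(78) ≈ 13230.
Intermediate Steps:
Q(l) = sqrt(-3 + l)
Y = 81 (Y = 9**2 = 81)
d(T) = sqrt(T)*sqrt(-3 + T) (d(T) = sqrt(-3 + T)*sqrt(T) = sqrt(T)*sqrt(-3 + T))
-143*(d(Y) - 172) = -143*(sqrt(81)*sqrt(-3 + 81) - 172) = -143*(9*sqrt(78) - 172) = -143*(-172 + 9*sqrt(78)) = 24596 - 1287*sqrt(78)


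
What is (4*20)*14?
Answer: 1120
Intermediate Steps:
(4*20)*14 = 80*14 = 1120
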